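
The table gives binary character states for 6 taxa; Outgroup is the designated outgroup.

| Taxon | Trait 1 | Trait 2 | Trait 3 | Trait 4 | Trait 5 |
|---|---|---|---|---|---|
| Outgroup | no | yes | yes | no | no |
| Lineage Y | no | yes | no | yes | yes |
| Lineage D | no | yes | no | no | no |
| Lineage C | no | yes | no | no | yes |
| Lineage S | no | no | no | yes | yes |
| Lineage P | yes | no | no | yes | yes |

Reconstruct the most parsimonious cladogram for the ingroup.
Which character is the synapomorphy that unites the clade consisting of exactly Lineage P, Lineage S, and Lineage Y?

Trait 4

Character polarity is set by the outgroup: the derived state is whichever differs from the outgroup's state, so for Trait 2, Trait 3 the derived state is 'no', and for the remaining characters it is 'yes'.
Trait 1: derived state 'yes' in Lineage P only — an autapomorphy, so it tells us nothing about relationships among taxa.
Trait 2 (derived state 'no') is shared by Lineage P and Lineage S — a synapomorphy uniting that clade.
Trait 3 (derived state 'no') is shared by all ingroup taxa — unites the whole ingroup.
Trait 4: derived state 'yes' in Lineage P, Lineage S, and Lineage Y only — synapomorphy for {Lineage P, Lineage S, Lineage Y}.
Trait 5: derived state 'yes' in Lineage C, Lineage P, Lineage S, and Lineage Y only — synapomorphy for {Lineage C, Lineage P, Lineage S, Lineage Y}.
Most parsimonious ingroup topology: (((Lineage Y,(Lineage S,Lineage P)),Lineage C),Lineage D).
The clade {Lineage P, Lineage S, Lineage Y} is supported by Trait 4: its derived state 'yes' occurs in exactly those taxa and in no other taxon (including the outgroup).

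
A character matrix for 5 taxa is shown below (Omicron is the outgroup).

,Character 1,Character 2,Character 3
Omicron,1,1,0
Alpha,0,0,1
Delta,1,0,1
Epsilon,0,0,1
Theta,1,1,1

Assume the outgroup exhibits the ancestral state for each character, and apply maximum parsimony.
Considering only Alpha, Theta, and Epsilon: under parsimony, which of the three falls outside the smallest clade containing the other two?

Character polarity is set by the outgroup: the derived state is whichever differs from the outgroup's state, so for Character 1, Character 2 the derived state is '0', and for the remaining characters it is '1'.
Character 1 (derived state '0') is shared by Alpha and Epsilon — a synapomorphy uniting that clade.
Character 2 (derived state '0') is shared by Alpha, Delta, and Epsilon — a synapomorphy uniting that clade.
All ingroup taxa share the derived state '1' for Character 3; it defines the ingroup but does not resolve relationships within it.
Most parsimonious ingroup topology: (((Alpha,Epsilon),Delta),Theta).
Epsilon and Alpha share a more recent common ancestor with each other than either does with Theta, so Theta is the least closely related of the three.

Theta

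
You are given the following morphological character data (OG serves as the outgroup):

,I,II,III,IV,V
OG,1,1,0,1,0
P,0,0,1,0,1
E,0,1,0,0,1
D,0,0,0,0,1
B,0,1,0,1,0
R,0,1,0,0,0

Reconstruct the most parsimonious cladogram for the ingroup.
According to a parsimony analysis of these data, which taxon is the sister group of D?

Character polarity is set by the outgroup: the derived state is whichever differs from the outgroup's state, so for I, II, IV the derived state is '0', and for the remaining characters it is '1'.
I (derived state '0') is shared by all ingroup taxa — unites the whole ingroup.
II (derived state '0') is shared by D and P — a synapomorphy uniting that clade.
III (derived state '1') is unique to P (autapomorphy; uninformative for grouping).
IV: derived state '0' in D, E, P, and R only — synapomorphy for {D, E, P, R}.
Only D, E, and P show the derived state '1' for V, supporting them as a clade.
Most parsimonious ingroup topology: ((((P,D),E),R),B).
D and P form a cherry on this tree, so they are sister taxa.

P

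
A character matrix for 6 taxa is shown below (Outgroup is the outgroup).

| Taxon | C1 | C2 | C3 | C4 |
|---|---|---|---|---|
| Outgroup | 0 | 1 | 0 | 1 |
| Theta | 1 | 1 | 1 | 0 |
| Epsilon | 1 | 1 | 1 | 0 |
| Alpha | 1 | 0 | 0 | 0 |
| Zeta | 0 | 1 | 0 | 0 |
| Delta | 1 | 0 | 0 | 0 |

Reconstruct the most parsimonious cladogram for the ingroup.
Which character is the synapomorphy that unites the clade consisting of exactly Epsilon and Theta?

Character polarity is set by the outgroup: the derived state is whichever differs from the outgroup's state, so for C2, C4 the derived state is '0', and for the remaining characters it is '1'.
C1: derived state '1' in Alpha, Delta, Epsilon, and Theta only — synapomorphy for {Alpha, Delta, Epsilon, Theta}.
C2 (derived state '0') is shared by Alpha and Delta — a synapomorphy uniting that clade.
C3 (derived state '1') is shared by Epsilon and Theta — a synapomorphy uniting that clade.
C4 (derived state '0') is shared by all ingroup taxa — unites the whole ingroup.
Most parsimonious ingroup topology: (((Theta,Epsilon),(Alpha,Delta)),Zeta).
The clade {Epsilon, Theta} is supported by C3: its derived state '1' occurs in exactly those taxa and in no other taxon (including the outgroup).

C3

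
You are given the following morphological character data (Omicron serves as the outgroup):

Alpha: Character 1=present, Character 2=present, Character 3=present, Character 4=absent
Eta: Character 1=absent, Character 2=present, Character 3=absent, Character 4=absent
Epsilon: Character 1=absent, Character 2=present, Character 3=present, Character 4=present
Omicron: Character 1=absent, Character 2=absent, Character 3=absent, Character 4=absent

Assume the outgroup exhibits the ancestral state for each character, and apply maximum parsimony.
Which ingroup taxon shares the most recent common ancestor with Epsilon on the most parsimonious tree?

Alpha

The outgroup has state 'absent' for every character, so 'present' is the derived state throughout.
Character 1 (derived state 'present') is unique to Alpha (autapomorphy; uninformative for grouping).
Character 2 (derived state 'present') is shared by all ingroup taxa — unites the whole ingroup.
Only Alpha and Epsilon show the derived state 'present' for Character 3, supporting them as a clade.
Character 4: derived state 'present' in Epsilon only — an autapomorphy, so it tells us nothing about relationships among taxa.
Most parsimonious ingroup topology: (Eta,(Epsilon,Alpha)).
Epsilon and Alpha form a cherry on this tree, so they are sister taxa.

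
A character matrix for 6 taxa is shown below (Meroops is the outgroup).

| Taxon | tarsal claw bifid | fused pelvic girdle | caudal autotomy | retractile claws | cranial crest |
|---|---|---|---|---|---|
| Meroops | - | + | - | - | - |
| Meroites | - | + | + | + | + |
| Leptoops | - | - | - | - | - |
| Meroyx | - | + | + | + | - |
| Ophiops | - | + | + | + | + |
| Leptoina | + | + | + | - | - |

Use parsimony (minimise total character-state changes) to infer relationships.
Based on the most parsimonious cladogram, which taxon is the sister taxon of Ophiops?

Character polarity is set by the outgroup: the derived state is whichever differs from the outgroup's state, so for fused pelvic girdle the derived state is '-', and for the remaining characters it is '+'.
tarsal claw bifid: derived state '+' in Leptoina only — an autapomorphy, so it tells us nothing about relationships among taxa.
fused pelvic girdle: derived state '-' in Leptoops only — an autapomorphy, so it tells us nothing about relationships among taxa.
Only Leptoina, Meroites, Meroyx, and Ophiops show the derived state '+' for caudal autotomy, supporting them as a clade.
retractile claws: derived state '+' in Meroites, Meroyx, and Ophiops only — synapomorphy for {Meroites, Meroyx, Ophiops}.
Only Meroites and Ophiops show the derived state '+' for cranial crest, supporting them as a clade.
Most parsimonious ingroup topology: ((((Meroites,Ophiops),Meroyx),Leptoina),Leptoops).
Ophiops and Meroites form a cherry on this tree, so they are sister taxa.

Meroites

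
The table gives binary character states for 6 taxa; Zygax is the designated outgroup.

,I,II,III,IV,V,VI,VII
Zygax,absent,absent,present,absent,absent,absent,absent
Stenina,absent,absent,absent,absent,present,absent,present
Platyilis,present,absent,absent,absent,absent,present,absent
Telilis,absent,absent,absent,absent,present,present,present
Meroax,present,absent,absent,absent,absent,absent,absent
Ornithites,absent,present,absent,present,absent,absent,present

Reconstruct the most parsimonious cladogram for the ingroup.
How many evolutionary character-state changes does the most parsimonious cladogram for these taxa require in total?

Character polarity is set by the outgroup: the derived state is whichever differs from the outgroup's state, so for III the derived state is 'absent', and for the remaining characters it is 'present'.
I: derived state 'present' in Meroax and Platyilis only — synapomorphy for {Meroax, Platyilis}.
II: derived state 'present' in Ornithites only — an autapomorphy, so it tells us nothing about relationships among taxa.
III (derived state 'absent') is shared by all ingroup taxa — unites the whole ingroup.
IV (derived state 'present') is unique to Ornithites (autapomorphy; uninformative for grouping).
Only Stenina and Telilis show the derived state 'present' for V, supporting them as a clade.
VI groups Platyilis and Telilis, which is incompatible with the clades supported by the remaining characters; treating it as convergent (homoplasy) costs fewer steps than any alternative tree.
VII (derived state 'present') is shared by Ornithites, Stenina, and Telilis — a synapomorphy uniting that clade.
Most parsimonious ingroup topology: (((Stenina,Telilis),Ornithites),(Platyilis,Meroax)).
Changes per character on this tree: I: 1; II: 1; III: 1; IV: 1; V: 1; VI: 2; VII: 1.
Total = 8.

8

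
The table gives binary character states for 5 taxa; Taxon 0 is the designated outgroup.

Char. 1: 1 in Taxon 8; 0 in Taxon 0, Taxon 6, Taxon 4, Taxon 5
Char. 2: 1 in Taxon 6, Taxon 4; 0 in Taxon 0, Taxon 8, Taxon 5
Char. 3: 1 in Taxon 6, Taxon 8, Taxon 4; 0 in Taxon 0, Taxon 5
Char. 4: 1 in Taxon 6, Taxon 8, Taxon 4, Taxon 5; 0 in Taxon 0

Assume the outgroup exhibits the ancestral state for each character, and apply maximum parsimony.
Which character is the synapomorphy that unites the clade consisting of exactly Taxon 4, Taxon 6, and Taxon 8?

The outgroup has state '0' for every character, so '1' is the derived state throughout.
Char. 1 (derived state '1') is unique to Taxon 8 (autapomorphy; uninformative for grouping).
Char. 2: derived state '1' in Taxon 4 and Taxon 6 only — synapomorphy for {Taxon 4, Taxon 6}.
Char. 3 (derived state '1') is shared by Taxon 4, Taxon 6, and Taxon 8 — a synapomorphy uniting that clade.
All ingroup taxa share the derived state '1' for Char. 4; it defines the ingroup but does not resolve relationships within it.
Most parsimonious ingroup topology: (((Taxon 6,Taxon 4),Taxon 8),Taxon 5).
The clade {Taxon 4, Taxon 6, Taxon 8} is supported by Char. 3: its derived state '1' occurs in exactly those taxa and in no other taxon (including the outgroup).

Char. 3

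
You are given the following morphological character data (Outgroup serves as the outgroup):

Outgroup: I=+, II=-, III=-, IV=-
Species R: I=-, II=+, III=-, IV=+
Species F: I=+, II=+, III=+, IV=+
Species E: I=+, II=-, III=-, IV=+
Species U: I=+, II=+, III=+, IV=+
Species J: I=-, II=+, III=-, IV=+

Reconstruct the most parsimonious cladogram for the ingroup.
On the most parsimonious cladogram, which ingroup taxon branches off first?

Character polarity is set by the outgroup: the derived state is whichever differs from the outgroup's state, so for I the derived state is '-', and for the remaining characters it is '+'.
I (derived state '-') is shared by Species J and Species R — a synapomorphy uniting that clade.
II: derived state '+' in Species F, Species J, Species R, and Species U only — synapomorphy for {Species F, Species J, Species R, Species U}.
III (derived state '+') is shared by Species F and Species U — a synapomorphy uniting that clade.
IV (derived state '+') is shared by all ingroup taxa — unites the whole ingroup.
Most parsimonious ingroup topology: (((Species R,Species J),(Species F,Species U)),Species E).
Species E is sister to the clade containing all other ingroup taxa, so it is the earliest-diverging (most basal) ingroup lineage.

Species E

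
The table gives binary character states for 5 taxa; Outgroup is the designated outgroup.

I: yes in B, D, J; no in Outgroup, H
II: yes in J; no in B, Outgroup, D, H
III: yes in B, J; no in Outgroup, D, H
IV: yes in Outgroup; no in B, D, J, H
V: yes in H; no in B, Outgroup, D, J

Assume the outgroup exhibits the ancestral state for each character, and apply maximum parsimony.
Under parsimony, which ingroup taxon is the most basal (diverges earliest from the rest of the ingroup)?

Character polarity is set by the outgroup: the derived state is whichever differs from the outgroup's state, so for IV the derived state is 'no', and for the remaining characters it is 'yes'.
I (derived state 'yes') is shared by B, D, and J — a synapomorphy uniting that clade.
II: derived state 'yes' in J only — an autapomorphy, so it tells us nothing about relationships among taxa.
Only B and J show the derived state 'yes' for III, supporting them as a clade.
IV (derived state 'no') is shared by all ingroup taxa — unites the whole ingroup.
V: derived state 'yes' in H only — an autapomorphy, so it tells us nothing about relationships among taxa.
Most parsimonious ingroup topology: (((B,J),D),H).
H is sister to the clade containing all other ingroup taxa, so it is the earliest-diverging (most basal) ingroup lineage.

H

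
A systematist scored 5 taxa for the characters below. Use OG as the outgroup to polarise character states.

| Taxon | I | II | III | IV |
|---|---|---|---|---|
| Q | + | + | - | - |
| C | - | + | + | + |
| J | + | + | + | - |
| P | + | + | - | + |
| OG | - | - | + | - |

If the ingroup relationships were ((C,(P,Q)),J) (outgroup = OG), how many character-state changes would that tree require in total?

Map each character onto ((C,(P,Q)),J) (rooted by OG) and count the minimum state changes it requires (Fitch parsimony):
I: 2; II: 1; III: 1; IV: 2.
Total tree length = 6.

6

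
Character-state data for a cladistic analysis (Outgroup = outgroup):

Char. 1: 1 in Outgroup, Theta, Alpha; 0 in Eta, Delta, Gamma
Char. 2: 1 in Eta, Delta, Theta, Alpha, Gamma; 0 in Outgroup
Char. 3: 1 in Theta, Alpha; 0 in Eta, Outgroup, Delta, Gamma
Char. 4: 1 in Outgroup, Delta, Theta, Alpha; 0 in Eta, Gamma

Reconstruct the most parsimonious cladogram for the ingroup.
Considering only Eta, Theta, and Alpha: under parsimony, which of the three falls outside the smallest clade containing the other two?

Character polarity is set by the outgroup: the derived state is whichever differs from the outgroup's state, so for Char. 1, Char. 4 the derived state is '0', and for the remaining characters it is '1'.
Char. 1 (derived state '0') is shared by Delta, Eta, and Gamma — a synapomorphy uniting that clade.
Char. 2 (derived state '1') is shared by all ingroup taxa — unites the whole ingroup.
Only Alpha and Theta show the derived state '1' for Char. 3, supporting them as a clade.
Only Eta and Gamma show the derived state '0' for Char. 4, supporting them as a clade.
Most parsimonious ingroup topology: (((Eta,Gamma),Delta),(Theta,Alpha)).
Alpha and Theta share a more recent common ancestor with each other than either does with Eta, so Eta is the least closely related of the three.

Eta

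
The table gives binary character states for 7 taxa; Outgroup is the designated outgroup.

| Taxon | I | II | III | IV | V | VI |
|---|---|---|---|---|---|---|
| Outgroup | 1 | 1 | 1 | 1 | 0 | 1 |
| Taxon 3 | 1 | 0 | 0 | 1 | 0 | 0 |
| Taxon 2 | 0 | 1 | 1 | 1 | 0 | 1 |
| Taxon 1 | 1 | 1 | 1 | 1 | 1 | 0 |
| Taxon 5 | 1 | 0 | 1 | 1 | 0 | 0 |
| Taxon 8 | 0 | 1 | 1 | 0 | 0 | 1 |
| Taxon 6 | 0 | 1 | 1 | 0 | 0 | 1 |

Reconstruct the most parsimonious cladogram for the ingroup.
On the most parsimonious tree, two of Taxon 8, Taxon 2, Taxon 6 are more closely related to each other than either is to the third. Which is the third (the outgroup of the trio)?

Taxon 2

Character polarity is set by the outgroup: the derived state is whichever differs from the outgroup's state, so for I, II, III, IV, VI the derived state is '0', and for the remaining characters it is '1'.
I (derived state '0') is shared by Taxon 2, Taxon 6, and Taxon 8 — a synapomorphy uniting that clade.
Only Taxon 3 and Taxon 5 show the derived state '0' for II, supporting them as a clade.
III: derived state '0' in Taxon 3 only — an autapomorphy, so it tells us nothing about relationships among taxa.
IV (derived state '0') is shared by Taxon 6 and Taxon 8 — a synapomorphy uniting that clade.
V: derived state '1' in Taxon 1 only — an autapomorphy, so it tells us nothing about relationships among taxa.
VI (derived state '0') is shared by Taxon 1, Taxon 3, and Taxon 5 — a synapomorphy uniting that clade.
Most parsimonious ingroup topology: (((Taxon 3,Taxon 5),Taxon 1),(Taxon 2,(Taxon 8,Taxon 6))).
Taxon 8 and Taxon 6 share a more recent common ancestor with each other than either does with Taxon 2, so Taxon 2 is the least closely related of the three.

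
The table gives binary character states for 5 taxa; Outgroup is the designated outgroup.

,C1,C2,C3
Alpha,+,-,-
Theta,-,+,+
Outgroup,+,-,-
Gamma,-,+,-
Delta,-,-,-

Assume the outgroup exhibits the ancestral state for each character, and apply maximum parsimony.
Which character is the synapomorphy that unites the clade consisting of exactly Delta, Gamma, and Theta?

C1

Character polarity is set by the outgroup: the derived state is whichever differs from the outgroup's state, so for C1 the derived state is '-', and for the remaining characters it is '+'.
C1 (derived state '-') is shared by Delta, Gamma, and Theta — a synapomorphy uniting that clade.
C2: derived state '+' in Gamma and Theta only — synapomorphy for {Gamma, Theta}.
C3: derived state '+' in Theta only — an autapomorphy, so it tells us nothing about relationships among taxa.
Most parsimonious ingroup topology: (Alpha,((Gamma,Theta),Delta)).
The clade {Delta, Gamma, Theta} is supported by C1: its derived state '-' occurs in exactly those taxa and in no other taxon (including the outgroup).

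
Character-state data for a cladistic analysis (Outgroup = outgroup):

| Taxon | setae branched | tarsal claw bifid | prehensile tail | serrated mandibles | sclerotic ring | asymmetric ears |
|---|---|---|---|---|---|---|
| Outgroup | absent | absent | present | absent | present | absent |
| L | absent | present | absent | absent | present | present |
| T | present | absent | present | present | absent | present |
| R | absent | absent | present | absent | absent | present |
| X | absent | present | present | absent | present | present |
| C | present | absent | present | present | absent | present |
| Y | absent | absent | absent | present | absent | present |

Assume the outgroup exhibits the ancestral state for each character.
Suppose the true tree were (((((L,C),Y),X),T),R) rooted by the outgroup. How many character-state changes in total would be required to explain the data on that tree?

Map each character onto (((((L,C),Y),X),T),R) (rooted by Outgroup) and count the minimum state changes it requires (Fitch parsimony):
setae branched: 2; tarsal claw bifid: 2; prehensile tail: 2; serrated mandibles: 3; sclerotic ring: 3; asymmetric ears: 1.
Total tree length = 13.

13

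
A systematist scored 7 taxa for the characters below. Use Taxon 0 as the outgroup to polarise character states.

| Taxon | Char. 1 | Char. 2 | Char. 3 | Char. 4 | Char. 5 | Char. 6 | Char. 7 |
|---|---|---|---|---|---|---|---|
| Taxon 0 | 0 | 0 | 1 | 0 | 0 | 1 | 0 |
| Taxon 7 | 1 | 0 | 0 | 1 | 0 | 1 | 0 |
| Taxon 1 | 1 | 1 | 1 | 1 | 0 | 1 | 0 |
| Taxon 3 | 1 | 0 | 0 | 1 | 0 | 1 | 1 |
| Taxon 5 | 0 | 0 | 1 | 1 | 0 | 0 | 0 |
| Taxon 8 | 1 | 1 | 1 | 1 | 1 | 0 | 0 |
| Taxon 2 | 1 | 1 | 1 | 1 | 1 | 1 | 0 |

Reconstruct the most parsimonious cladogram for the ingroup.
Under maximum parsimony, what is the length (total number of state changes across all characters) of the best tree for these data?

Character polarity is set by the outgroup: the derived state is whichever differs from the outgroup's state, so for Char. 3, Char. 6 the derived state is '0', and for the remaining characters it is '1'.
Only Taxon 1, Taxon 2, Taxon 3, Taxon 7, and Taxon 8 show the derived state '1' for Char. 1, supporting them as a clade.
Only Taxon 1, Taxon 2, and Taxon 8 show the derived state '1' for Char. 2, supporting them as a clade.
Only Taxon 3 and Taxon 7 show the derived state '0' for Char. 3, supporting them as a clade.
All ingroup taxa share the derived state '1' for Char. 4; it defines the ingroup but does not resolve relationships within it.
Only Taxon 2 and Taxon 8 show the derived state '1' for Char. 5, supporting them as a clade.
Char. 6 groups Taxon 5 and Taxon 8, which is incompatible with the clades supported by the remaining characters; treating it as convergent (homoplasy) costs fewer steps than any alternative tree.
Char. 7 (derived state '1') is unique to Taxon 3 (autapomorphy; uninformative for grouping).
Most parsimonious ingroup topology: (((Taxon 7,Taxon 3),(Taxon 1,(Taxon 8,Taxon 2))),Taxon 5).
Changes per character on this tree: Char. 1: 1; Char. 2: 1; Char. 3: 1; Char. 4: 1; Char. 5: 1; Char. 6: 2; Char. 7: 1.
Total = 8.

8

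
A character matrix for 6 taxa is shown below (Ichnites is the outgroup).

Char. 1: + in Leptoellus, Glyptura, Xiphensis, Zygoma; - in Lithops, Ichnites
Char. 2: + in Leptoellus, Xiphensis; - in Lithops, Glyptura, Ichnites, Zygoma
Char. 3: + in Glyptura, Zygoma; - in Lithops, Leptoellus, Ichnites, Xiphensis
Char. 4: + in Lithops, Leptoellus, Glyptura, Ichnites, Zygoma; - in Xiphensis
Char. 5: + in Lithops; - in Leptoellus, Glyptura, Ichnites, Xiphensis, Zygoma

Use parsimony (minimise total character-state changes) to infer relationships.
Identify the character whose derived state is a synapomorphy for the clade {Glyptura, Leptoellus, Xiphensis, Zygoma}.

Char. 1

Character polarity is set by the outgroup: the derived state is whichever differs from the outgroup's state, so for Char. 4 the derived state is '-', and for the remaining characters it is '+'.
Char. 1 (derived state '+') is shared by Glyptura, Leptoellus, Xiphensis, and Zygoma — a synapomorphy uniting that clade.
Char. 2 (derived state '+') is shared by Leptoellus and Xiphensis — a synapomorphy uniting that clade.
Char. 3: derived state '+' in Glyptura and Zygoma only — synapomorphy for {Glyptura, Zygoma}.
Char. 4 (derived state '-') is unique to Xiphensis (autapomorphy; uninformative for grouping).
Char. 5: derived state '+' in Lithops only — an autapomorphy, so it tells us nothing about relationships among taxa.
Most parsimonious ingroup topology: (Lithops,((Glyptura,Zygoma),(Xiphensis,Leptoellus))).
The clade {Glyptura, Leptoellus, Xiphensis, Zygoma} is supported by Char. 1: its derived state '+' occurs in exactly those taxa and in no other taxon (including the outgroup).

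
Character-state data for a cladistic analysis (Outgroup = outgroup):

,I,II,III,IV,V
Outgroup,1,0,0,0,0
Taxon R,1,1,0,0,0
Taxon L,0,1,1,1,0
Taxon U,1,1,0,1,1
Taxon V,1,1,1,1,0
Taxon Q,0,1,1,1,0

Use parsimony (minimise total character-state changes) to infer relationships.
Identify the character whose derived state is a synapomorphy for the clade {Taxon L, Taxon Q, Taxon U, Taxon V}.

Character polarity is set by the outgroup: the derived state is whichever differs from the outgroup's state, so for I the derived state is '0', and for the remaining characters it is '1'.
I (derived state '0') is shared by Taxon L and Taxon Q — a synapomorphy uniting that clade.
II (derived state '1') is shared by all ingroup taxa — unites the whole ingroup.
Only Taxon L, Taxon Q, and Taxon V show the derived state '1' for III, supporting them as a clade.
IV (derived state '1') is shared by Taxon L, Taxon Q, Taxon U, and Taxon V — a synapomorphy uniting that clade.
V: derived state '1' in Taxon U only — an autapomorphy, so it tells us nothing about relationships among taxa.
Most parsimonious ingroup topology: (Taxon R,(((Taxon L,Taxon Q),Taxon V),Taxon U)).
The clade {Taxon L, Taxon Q, Taxon U, Taxon V} is supported by IV: its derived state '1' occurs in exactly those taxa and in no other taxon (including the outgroup).

IV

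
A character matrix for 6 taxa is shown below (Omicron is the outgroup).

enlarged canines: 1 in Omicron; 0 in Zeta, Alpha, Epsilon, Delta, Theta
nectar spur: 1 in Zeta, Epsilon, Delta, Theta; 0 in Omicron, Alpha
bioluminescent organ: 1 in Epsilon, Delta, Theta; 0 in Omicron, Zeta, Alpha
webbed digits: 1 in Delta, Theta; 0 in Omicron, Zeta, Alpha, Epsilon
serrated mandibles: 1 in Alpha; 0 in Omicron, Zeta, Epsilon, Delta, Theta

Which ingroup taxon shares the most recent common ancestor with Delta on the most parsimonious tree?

Character polarity is set by the outgroup: the derived state is whichever differs from the outgroup's state, so for enlarged canines the derived state is '0', and for the remaining characters it is '1'.
enlarged canines (derived state '0') is shared by all ingroup taxa — unites the whole ingroup.
nectar spur: derived state '1' in Delta, Epsilon, Theta, and Zeta only — synapomorphy for {Delta, Epsilon, Theta, Zeta}.
bioluminescent organ: derived state '1' in Delta, Epsilon, and Theta only — synapomorphy for {Delta, Epsilon, Theta}.
webbed digits: derived state '1' in Delta and Theta only — synapomorphy for {Delta, Theta}.
serrated mandibles (derived state '1') is unique to Alpha (autapomorphy; uninformative for grouping).
Most parsimonious ingroup topology: ((Zeta,(Epsilon,(Delta,Theta))),Alpha).
Delta and Theta form a cherry on this tree, so they are sister taxa.

Theta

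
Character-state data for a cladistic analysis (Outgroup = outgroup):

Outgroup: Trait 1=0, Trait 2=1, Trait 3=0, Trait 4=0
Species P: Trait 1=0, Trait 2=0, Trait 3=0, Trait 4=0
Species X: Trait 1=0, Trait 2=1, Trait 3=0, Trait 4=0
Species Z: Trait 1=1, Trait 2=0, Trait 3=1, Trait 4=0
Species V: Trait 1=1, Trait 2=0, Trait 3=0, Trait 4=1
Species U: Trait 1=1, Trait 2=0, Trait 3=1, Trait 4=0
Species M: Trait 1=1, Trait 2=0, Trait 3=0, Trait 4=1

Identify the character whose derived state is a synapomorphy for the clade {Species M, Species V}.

Trait 4

Character polarity is set by the outgroup: the derived state is whichever differs from the outgroup's state, so for Trait 2 the derived state is '0', and for the remaining characters it is '1'.
Trait 1 (derived state '1') is shared by Species M, Species U, Species V, and Species Z — a synapomorphy uniting that clade.
Only Species M, Species P, Species U, Species V, and Species Z show the derived state '0' for Trait 2, supporting them as a clade.
Trait 3 (derived state '1') is shared by Species U and Species Z — a synapomorphy uniting that clade.
Trait 4: derived state '1' in Species M and Species V only — synapomorphy for {Species M, Species V}.
Most parsimonious ingroup topology: ((Species P,((Species Z,Species U),(Species V,Species M))),Species X).
The clade {Species M, Species V} is supported by Trait 4: its derived state '1' occurs in exactly those taxa and in no other taxon (including the outgroup).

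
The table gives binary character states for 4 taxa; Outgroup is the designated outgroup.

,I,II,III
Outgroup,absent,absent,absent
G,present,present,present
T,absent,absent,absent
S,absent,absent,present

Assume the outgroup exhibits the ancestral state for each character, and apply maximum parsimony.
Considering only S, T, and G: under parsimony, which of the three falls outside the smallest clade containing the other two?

T

The outgroup has state 'absent' for every character, so 'present' is the derived state throughout.
I: derived state 'present' in G only — an autapomorphy, so it tells us nothing about relationships among taxa.
II: derived state 'present' in G only — an autapomorphy, so it tells us nothing about relationships among taxa.
Only G and S show the derived state 'present' for III, supporting them as a clade.
Most parsimonious ingroup topology: ((G,S),T).
S and G share a more recent common ancestor with each other than either does with T, so T is the least closely related of the three.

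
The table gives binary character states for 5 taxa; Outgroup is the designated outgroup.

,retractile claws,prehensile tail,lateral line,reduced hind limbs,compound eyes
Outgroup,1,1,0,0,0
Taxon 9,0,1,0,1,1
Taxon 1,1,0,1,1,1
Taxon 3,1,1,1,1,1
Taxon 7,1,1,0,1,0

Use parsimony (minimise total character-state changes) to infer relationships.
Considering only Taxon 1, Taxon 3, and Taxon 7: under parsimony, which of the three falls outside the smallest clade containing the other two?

Character polarity is set by the outgroup: the derived state is whichever differs from the outgroup's state, so for retractile claws, prehensile tail the derived state is '0', and for the remaining characters it is '1'.
retractile claws: derived state '0' in Taxon 9 only — an autapomorphy, so it tells us nothing about relationships among taxa.
prehensile tail: derived state '0' in Taxon 1 only — an autapomorphy, so it tells us nothing about relationships among taxa.
lateral line: derived state '1' in Taxon 1 and Taxon 3 only — synapomorphy for {Taxon 1, Taxon 3}.
All ingroup taxa share the derived state '1' for reduced hind limbs; it defines the ingroup but does not resolve relationships within it.
Only Taxon 1, Taxon 3, and Taxon 9 show the derived state '1' for compound eyes, supporting them as a clade.
Most parsimonious ingroup topology: ((Taxon 9,(Taxon 1,Taxon 3)),Taxon 7).
Taxon 3 and Taxon 1 share a more recent common ancestor with each other than either does with Taxon 7, so Taxon 7 is the least closely related of the three.

Taxon 7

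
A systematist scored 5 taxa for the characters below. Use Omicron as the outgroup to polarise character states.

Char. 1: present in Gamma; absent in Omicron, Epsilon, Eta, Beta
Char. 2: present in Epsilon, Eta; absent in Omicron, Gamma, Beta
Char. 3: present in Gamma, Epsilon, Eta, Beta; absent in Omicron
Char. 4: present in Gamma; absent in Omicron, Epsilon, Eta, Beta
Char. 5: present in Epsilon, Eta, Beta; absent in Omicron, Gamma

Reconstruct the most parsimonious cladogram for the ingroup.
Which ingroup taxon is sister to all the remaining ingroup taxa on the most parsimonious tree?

Gamma

The outgroup has state 'absent' for every character, so 'present' is the derived state throughout.
Char. 1 (derived state 'present') is unique to Gamma (autapomorphy; uninformative for grouping).
Char. 2: derived state 'present' in Epsilon and Eta only — synapomorphy for {Epsilon, Eta}.
Char. 3 (derived state 'present') is shared by all ingroup taxa — unites the whole ingroup.
Char. 4 (derived state 'present') is unique to Gamma (autapomorphy; uninformative for grouping).
Char. 5: derived state 'present' in Beta, Epsilon, and Eta only — synapomorphy for {Beta, Epsilon, Eta}.
Most parsimonious ingroup topology: (Gamma,((Epsilon,Eta),Beta)).
Gamma is sister to the clade containing all other ingroup taxa, so it is the earliest-diverging (most basal) ingroup lineage.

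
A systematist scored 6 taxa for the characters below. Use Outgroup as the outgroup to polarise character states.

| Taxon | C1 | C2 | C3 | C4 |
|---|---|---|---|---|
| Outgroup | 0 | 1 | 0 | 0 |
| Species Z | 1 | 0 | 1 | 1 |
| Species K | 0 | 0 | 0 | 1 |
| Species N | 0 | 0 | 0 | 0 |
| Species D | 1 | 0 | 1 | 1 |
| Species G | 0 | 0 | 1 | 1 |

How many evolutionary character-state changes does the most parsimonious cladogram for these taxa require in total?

4

Character polarity is set by the outgroup: the derived state is whichever differs from the outgroup's state, so for C2 the derived state is '0', and for the remaining characters it is '1'.
Only Species D and Species Z show the derived state '1' for C1, supporting them as a clade.
All ingroup taxa share the derived state '0' for C2; it defines the ingroup but does not resolve relationships within it.
C3: derived state '1' in Species D, Species G, and Species Z only — synapomorphy for {Species D, Species G, Species Z}.
Only Species D, Species G, Species K, and Species Z show the derived state '1' for C4, supporting them as a clade.
Most parsimonious ingroup topology: ((((Species Z,Species D),Species G),Species K),Species N).
Changes per character on this tree: C1: 1; C2: 1; C3: 1; C4: 1.
Total = 4.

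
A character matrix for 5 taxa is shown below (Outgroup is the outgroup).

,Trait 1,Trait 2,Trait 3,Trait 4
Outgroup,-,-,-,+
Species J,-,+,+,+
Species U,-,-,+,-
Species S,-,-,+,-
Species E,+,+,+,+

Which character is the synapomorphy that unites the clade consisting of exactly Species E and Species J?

Character polarity is set by the outgroup: the derived state is whichever differs from the outgroup's state, so for Trait 4 the derived state is '-', and for the remaining characters it is '+'.
Trait 1 (derived state '+') is unique to Species E (autapomorphy; uninformative for grouping).
Only Species E and Species J show the derived state '+' for Trait 2, supporting them as a clade.
All ingroup taxa share the derived state '+' for Trait 3; it defines the ingroup but does not resolve relationships within it.
Trait 4: derived state '-' in Species S and Species U only — synapomorphy for {Species S, Species U}.
Most parsimonious ingroup topology: ((Species J,Species E),(Species U,Species S)).
The clade {Species E, Species J} is supported by Trait 2: its derived state '+' occurs in exactly those taxa and in no other taxon (including the outgroup).

Trait 2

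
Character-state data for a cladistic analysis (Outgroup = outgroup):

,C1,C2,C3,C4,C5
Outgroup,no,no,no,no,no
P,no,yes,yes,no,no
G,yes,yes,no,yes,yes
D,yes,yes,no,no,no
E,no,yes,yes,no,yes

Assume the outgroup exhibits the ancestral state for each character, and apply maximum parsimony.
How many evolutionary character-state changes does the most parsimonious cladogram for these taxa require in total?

6

The outgroup has state 'no' for every character, so 'yes' is the derived state throughout.
C1: derived state 'yes' in D and G only — synapomorphy for {D, G}.
C2 (derived state 'yes') is shared by all ingroup taxa — unites the whole ingroup.
Only E and P show the derived state 'yes' for C3, supporting them as a clade.
C4: derived state 'yes' in G only — an autapomorphy, so it tells us nothing about relationships among taxa.
C5 (state 'yes') occurs in E and G but conflicts with the nesting implied by the other characters — most parsimoniously interpreted as homoplasy.
Most parsimonious ingroup topology: ((P,E),(G,D)).
Changes per character on this tree: C1: 1; C2: 1; C3: 1; C4: 1; C5: 2.
Total = 6.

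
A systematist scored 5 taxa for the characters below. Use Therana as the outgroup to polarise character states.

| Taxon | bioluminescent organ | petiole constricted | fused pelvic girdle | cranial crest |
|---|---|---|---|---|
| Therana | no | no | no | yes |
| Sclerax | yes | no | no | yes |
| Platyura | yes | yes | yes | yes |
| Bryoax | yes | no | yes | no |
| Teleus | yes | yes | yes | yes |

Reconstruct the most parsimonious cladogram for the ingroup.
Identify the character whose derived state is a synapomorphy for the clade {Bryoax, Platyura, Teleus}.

fused pelvic girdle

Character polarity is set by the outgroup: the derived state is whichever differs from the outgroup's state, so for cranial crest the derived state is 'no', and for the remaining characters it is 'yes'.
All ingroup taxa share the derived state 'yes' for bioluminescent organ; it defines the ingroup but does not resolve relationships within it.
petiole constricted: derived state 'yes' in Platyura and Teleus only — synapomorphy for {Platyura, Teleus}.
fused pelvic girdle: derived state 'yes' in Bryoax, Platyura, and Teleus only — synapomorphy for {Bryoax, Platyura, Teleus}.
cranial crest (derived state 'no') is unique to Bryoax (autapomorphy; uninformative for grouping).
Most parsimonious ingroup topology: (Sclerax,((Platyura,Teleus),Bryoax)).
The clade {Bryoax, Platyura, Teleus} is supported by fused pelvic girdle: its derived state 'yes' occurs in exactly those taxa and in no other taxon (including the outgroup).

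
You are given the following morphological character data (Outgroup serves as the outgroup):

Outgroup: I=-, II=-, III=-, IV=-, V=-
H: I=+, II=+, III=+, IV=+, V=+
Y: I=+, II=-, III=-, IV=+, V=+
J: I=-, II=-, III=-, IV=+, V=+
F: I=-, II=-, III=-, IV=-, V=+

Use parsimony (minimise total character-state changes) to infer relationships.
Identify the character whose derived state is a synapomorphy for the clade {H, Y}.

I

The outgroup has state '-' for every character, so '+' is the derived state throughout.
I (derived state '+') is shared by H and Y — a synapomorphy uniting that clade.
II (derived state '+') is unique to H (autapomorphy; uninformative for grouping).
III (derived state '+') is unique to H (autapomorphy; uninformative for grouping).
Only H, J, and Y show the derived state '+' for IV, supporting them as a clade.
All ingroup taxa share the derived state '+' for V; it defines the ingroup but does not resolve relationships within it.
Most parsimonious ingroup topology: (((H,Y),J),F).
The clade {H, Y} is supported by I: its derived state '+' occurs in exactly those taxa and in no other taxon (including the outgroup).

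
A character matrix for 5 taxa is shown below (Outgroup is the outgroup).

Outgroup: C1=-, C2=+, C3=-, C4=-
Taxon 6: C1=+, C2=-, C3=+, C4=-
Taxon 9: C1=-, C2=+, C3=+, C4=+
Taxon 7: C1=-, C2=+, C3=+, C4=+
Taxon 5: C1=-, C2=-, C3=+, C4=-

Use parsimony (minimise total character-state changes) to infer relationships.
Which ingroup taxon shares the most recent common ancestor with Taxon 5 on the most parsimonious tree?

Taxon 6

Character polarity is set by the outgroup: the derived state is whichever differs from the outgroup's state, so for C2 the derived state is '-', and for the remaining characters it is '+'.
C1 (derived state '+') is unique to Taxon 6 (autapomorphy; uninformative for grouping).
C2: derived state '-' in Taxon 5 and Taxon 6 only — synapomorphy for {Taxon 5, Taxon 6}.
C3 (derived state '+') is shared by all ingroup taxa — unites the whole ingroup.
Only Taxon 7 and Taxon 9 show the derived state '+' for C4, supporting them as a clade.
Most parsimonious ingroup topology: ((Taxon 6,Taxon 5),(Taxon 9,Taxon 7)).
Taxon 5 and Taxon 6 form a cherry on this tree, so they are sister taxa.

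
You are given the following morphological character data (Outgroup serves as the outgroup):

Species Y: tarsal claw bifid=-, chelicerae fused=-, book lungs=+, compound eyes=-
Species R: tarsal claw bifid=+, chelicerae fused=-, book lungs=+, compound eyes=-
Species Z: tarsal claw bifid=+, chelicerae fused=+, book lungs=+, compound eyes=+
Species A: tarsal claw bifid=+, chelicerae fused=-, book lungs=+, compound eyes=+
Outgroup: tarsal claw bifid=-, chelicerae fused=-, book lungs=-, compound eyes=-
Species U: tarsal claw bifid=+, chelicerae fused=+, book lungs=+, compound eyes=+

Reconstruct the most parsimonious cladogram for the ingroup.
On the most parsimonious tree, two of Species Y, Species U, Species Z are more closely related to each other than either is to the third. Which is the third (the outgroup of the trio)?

The outgroup has state '-' for every character, so '+' is the derived state throughout.
tarsal claw bifid (derived state '+') is shared by Species A, Species R, Species U, and Species Z — a synapomorphy uniting that clade.
Only Species U and Species Z show the derived state '+' for chelicerae fused, supporting them as a clade.
book lungs (derived state '+') is shared by all ingroup taxa — unites the whole ingroup.
compound eyes: derived state '+' in Species A, Species U, and Species Z only — synapomorphy for {Species A, Species U, Species Z}.
Most parsimonious ingroup topology: ((((Species U,Species Z),Species A),Species R),Species Y).
Species Z and Species U share a more recent common ancestor with each other than either does with Species Y, so Species Y is the least closely related of the three.

Species Y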